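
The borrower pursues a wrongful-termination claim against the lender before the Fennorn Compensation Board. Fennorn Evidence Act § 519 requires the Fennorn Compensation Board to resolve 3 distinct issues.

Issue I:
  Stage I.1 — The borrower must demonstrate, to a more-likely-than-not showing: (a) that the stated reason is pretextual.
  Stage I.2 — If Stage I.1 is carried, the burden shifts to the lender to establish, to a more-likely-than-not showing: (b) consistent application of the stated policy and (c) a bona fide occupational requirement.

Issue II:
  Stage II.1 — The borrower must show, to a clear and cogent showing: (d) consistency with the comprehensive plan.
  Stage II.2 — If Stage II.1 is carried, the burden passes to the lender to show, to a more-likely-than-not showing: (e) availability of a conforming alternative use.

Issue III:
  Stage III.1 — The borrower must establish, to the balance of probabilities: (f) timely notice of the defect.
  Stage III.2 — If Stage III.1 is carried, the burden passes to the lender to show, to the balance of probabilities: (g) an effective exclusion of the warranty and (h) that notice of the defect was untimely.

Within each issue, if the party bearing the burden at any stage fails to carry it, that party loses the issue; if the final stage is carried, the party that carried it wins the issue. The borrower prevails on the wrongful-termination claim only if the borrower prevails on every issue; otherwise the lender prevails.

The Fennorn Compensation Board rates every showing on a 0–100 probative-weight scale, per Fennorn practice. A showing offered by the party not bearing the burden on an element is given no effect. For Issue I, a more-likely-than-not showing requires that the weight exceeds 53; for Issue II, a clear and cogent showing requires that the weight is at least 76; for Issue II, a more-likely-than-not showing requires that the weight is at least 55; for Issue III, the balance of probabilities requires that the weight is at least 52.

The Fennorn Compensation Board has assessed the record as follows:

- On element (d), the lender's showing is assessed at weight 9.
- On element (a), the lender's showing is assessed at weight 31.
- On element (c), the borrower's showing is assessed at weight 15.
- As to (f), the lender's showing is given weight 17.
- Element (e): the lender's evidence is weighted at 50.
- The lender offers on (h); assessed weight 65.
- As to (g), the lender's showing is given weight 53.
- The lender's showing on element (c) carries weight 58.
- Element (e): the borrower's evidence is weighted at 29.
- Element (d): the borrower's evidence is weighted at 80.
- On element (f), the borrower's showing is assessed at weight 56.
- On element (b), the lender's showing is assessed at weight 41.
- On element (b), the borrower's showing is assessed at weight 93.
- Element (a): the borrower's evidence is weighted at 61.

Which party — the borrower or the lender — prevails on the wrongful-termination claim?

— Issue I —
Stage I.1 — burden on borrower; standard: a more-likely-than-not showing (weight exceeds 53).
    (a): 61 (lender's 31 disregarded) > 53 [met]
  All elements met. The burden passes to the lender.
Stage I.2 — burden on lender; standard: a more-likely-than-not showing (weight exceeds 53).
    (b): 41 (borrower's 93 disregarded) ≤ 53 [not met]
    (c): 58 (borrower's 15 disregarded) > 53 [met]
  The lender does not carry Stage I.2.
So the borrower prevails on this issue.
— Issue II —
Stage II.1 (borrower, a clear and cogent showing, weight is at least 76): (d) 80 (lender's 9 disregarded) ≥ 76 — meets.
  Stage II.1 is satisfied; the onus moves to the lender.
Stage II.2 (lender, a more-likely-than-not showing, weight is at least 55): (e) 50 (borrower's 29 disregarded) < 55 — fails.
  Stage II.2 not carried; the lender fails its burden.
So the borrower prevails on this issue.
— Issue III —
At Stage III.1 the borrower must meet the balance of probabilities (weight is at least 52): on (f) the weight is 56 (the lender's 17 is given no effect), ≥ 52, so (f) meets the standard.
  All elements met. The burden passes to the lender.
At Stage III.2 the lender must meet the balance of probabilities (weight is at least 52): on (g) the weight is 53, ≥ 52, so (g) meets the standard; on (h) the weight is 65, ≥ 52, so (h) meets the standard.
  Stage III.2 carried; the final stage is satisfied.
All stages carried — the lender prevails on this issue.
Per-issue: Issue I → borrower; Issue II → borrower; Issue III → lender. The borrower must prevail on every issue; overall, the lender prevails.

lender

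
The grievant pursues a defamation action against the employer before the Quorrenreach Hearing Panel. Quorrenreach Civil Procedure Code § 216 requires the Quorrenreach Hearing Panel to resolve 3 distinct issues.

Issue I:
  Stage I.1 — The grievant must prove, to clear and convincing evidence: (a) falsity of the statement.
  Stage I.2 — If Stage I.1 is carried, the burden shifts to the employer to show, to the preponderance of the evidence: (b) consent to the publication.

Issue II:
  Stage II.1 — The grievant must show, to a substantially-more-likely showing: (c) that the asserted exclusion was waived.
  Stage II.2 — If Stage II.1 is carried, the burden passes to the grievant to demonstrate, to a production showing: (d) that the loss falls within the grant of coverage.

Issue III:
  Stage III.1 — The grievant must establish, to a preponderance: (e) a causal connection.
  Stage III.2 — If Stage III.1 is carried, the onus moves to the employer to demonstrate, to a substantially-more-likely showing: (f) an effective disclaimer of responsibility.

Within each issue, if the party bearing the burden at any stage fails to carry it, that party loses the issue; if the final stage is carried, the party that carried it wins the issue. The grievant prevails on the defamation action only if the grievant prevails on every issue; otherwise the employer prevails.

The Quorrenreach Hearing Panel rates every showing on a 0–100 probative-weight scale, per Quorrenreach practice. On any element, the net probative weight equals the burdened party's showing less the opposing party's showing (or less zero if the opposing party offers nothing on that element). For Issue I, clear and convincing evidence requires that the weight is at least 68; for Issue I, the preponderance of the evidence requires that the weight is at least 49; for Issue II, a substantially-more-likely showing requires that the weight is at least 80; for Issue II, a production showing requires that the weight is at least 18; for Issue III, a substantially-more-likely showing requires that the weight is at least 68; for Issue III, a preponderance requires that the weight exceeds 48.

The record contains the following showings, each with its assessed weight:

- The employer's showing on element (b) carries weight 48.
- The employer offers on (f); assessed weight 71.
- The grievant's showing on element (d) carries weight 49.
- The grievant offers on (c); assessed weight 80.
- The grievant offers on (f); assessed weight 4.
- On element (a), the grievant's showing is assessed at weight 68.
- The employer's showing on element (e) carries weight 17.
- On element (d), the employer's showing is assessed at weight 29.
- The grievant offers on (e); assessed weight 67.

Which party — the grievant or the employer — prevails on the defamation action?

grievant

— Issue I —
At Stage I.1 the grievant must meet clear and convincing evidence (weight is at least 68): on (a) the weight is 68, ≥ 68, so (a) meets the standard.
  Stage I.1 carried; the burden shifts to the employer.
At Stage I.2 the employer must meet the preponderance of the evidence (weight is at least 49): on (b) the weight is 48, < 49, so (b) does not meet the standard.
  Not every element is met, so the employer fails to carry Stage I.2.
So the grievant prevails on this issue.
— Issue II —
Stage II.1 — burden on grievant; standard: a substantially-more-likely showing (weight is at least 80).
    (c): 80 ≥ 80 [met]
  Stage II.1 carried; the burden remains with the grievant.
Stage II.2 — burden on grievant; standard: a production showing (weight is at least 18).
    (d): 49 − 29 = 20 ≥ 18 [met]
  All elements met at the final stage.
All stages carried — the grievant prevails on this issue.
— Issue III —
Stage III.1 — burden on grievant; standard: a preponderance (weight exceeds 48).
    (e): 67 − 17 = 50 > 48 [met]
  Stage III.1 carried; the burden shifts to the employer.
Stage III.2 — burden on employer; standard: a substantially-more-likely showing (weight is at least 68).
    (f): 71 − 4 = 67 < 68 [not met]
  Not every element is met, so the employer fails to carry Stage III.2.
The analysis ends at Stage III.2; the grievant prevails on this issue.
Per-issue: Issue I → grievant; Issue II → grievant; Issue III → grievant. The grievant must prevail on every issue; overall, the grievant prevails.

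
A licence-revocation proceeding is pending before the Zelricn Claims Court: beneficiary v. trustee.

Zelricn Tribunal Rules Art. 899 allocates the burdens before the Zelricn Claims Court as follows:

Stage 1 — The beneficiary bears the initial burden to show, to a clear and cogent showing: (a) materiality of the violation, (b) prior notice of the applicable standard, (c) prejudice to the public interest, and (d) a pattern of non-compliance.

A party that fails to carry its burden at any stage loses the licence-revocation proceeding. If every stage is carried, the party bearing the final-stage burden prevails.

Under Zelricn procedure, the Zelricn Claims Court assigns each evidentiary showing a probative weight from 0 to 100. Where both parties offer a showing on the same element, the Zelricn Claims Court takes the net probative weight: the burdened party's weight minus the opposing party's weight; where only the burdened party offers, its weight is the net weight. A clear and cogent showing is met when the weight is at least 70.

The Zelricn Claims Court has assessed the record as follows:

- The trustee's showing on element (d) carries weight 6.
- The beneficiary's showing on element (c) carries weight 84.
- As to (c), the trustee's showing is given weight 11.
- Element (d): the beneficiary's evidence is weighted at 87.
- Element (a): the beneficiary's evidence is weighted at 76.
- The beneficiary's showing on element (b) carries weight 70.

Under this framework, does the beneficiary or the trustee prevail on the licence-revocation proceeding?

beneficiary

At Stage 1 the beneficiary must meet a clear and cogent showing (weight is at least 70): on (a) the weight is 76, which does reach 70, so (a) meets the standard; on (b) the weight is 70, ≥ 70, so (b) meets the standard; on (c) the weight is 84 less the opposing 11 gives net 73, which does reach 70, so (c) meets the standard; on (d) the weight is 87 less the opposing 6 gives net 81, ≥ 70, so (d) meets the standard.
  All elements met at the final stage.
With every stage satisfied, the beneficiary prevails.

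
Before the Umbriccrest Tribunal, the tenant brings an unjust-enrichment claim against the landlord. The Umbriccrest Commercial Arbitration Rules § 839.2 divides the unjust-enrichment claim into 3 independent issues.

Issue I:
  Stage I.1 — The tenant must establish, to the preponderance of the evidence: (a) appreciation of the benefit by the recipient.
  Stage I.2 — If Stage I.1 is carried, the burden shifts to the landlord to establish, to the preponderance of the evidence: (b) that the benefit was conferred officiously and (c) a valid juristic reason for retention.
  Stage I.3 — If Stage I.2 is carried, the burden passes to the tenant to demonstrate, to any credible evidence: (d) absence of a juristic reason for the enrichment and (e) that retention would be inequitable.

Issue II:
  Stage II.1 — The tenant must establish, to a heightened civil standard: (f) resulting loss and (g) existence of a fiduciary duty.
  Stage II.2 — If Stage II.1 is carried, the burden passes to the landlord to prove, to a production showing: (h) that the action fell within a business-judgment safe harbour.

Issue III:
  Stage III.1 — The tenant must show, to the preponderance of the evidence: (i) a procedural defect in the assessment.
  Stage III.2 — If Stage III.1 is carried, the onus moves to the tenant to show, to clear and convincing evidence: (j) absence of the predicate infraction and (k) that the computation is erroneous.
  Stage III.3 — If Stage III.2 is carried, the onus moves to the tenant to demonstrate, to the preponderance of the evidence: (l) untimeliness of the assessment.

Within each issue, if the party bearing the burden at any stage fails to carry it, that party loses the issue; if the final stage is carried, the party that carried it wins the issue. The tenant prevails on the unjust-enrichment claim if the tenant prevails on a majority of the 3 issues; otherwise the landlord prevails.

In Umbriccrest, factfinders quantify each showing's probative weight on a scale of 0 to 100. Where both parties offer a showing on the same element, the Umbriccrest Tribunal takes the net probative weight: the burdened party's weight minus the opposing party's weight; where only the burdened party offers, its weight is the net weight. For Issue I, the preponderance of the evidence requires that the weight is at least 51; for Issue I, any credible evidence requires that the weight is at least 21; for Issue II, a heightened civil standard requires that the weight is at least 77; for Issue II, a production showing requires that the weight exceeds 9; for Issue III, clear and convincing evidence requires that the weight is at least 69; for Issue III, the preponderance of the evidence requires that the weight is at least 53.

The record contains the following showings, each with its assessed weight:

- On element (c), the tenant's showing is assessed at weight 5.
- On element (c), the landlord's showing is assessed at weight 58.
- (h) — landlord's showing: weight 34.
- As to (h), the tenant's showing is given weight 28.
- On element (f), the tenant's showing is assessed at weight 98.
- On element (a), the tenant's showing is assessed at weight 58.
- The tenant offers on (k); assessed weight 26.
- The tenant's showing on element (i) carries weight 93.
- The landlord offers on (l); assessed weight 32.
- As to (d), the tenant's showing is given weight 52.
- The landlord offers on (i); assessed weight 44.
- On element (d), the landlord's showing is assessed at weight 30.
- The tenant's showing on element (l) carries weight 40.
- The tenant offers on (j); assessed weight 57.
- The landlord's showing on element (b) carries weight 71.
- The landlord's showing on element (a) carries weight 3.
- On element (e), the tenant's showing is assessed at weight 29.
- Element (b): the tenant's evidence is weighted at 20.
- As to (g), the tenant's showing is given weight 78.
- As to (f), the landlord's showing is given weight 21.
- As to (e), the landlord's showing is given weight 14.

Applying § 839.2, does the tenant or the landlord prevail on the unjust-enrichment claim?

— Issue I —
Stage I.1 — burden on tenant; standard: the preponderance of the evidence (weight is at least 51).
    (a): 58 − 3 = 55 ≥ 51 [met]
  All elements met. The burden passes to the landlord.
Stage I.2 — burden on landlord; standard: the preponderance of the evidence (weight is at least 51).
    (b): 71 − 20 = 51 ≥ 51 [met]
    (c): 58 − 5 = 53 ≥ 51 [met]
  The landlord carries Stage I.2; the tenant now bears the burden.
Stage I.3 — burden on tenant; standard: any credible evidence (weight is at least 21).
    (d): 52 − 30 = 22 ≥ 21 [met]
    (e): 29 − 14 = 15 < 21 [not met]
  The tenant does not carry Stage I.3.
The analysis ends at Stage I.3; the landlord prevails on this issue.
— Issue II —
Stage II.1 — burden on tenant; standard: a heightened civil standard (weight is at least 77).
    (f): 98 − 21 = 77 ≥ 77 [met]
    (g): 78 ≥ 77 [met]
  All elements met. The burden passes to the landlord.
Stage II.2 — burden on landlord; standard: a production showing (weight exceeds 9).
    (h): 34 − 28 = 6 ≤ 9 [not met]
  Not every element is met, so the landlord fails to carry Stage II.2.
The analysis ends at Stage II.2; the tenant prevails on this issue.
— Issue III —
Stage III.1 (tenant, the preponderance of the evidence, weight is at least 53): (i) net 93−44=49 < 53 — fails.
  Stage III.1 not carried; the tenant fails its burden.
So the landlord prevails on this issue.
Per-issue: Issue I → landlord; Issue II → tenant; Issue III → landlord. The tenant must prevail on a majority of issues; overall, the landlord prevails.

landlord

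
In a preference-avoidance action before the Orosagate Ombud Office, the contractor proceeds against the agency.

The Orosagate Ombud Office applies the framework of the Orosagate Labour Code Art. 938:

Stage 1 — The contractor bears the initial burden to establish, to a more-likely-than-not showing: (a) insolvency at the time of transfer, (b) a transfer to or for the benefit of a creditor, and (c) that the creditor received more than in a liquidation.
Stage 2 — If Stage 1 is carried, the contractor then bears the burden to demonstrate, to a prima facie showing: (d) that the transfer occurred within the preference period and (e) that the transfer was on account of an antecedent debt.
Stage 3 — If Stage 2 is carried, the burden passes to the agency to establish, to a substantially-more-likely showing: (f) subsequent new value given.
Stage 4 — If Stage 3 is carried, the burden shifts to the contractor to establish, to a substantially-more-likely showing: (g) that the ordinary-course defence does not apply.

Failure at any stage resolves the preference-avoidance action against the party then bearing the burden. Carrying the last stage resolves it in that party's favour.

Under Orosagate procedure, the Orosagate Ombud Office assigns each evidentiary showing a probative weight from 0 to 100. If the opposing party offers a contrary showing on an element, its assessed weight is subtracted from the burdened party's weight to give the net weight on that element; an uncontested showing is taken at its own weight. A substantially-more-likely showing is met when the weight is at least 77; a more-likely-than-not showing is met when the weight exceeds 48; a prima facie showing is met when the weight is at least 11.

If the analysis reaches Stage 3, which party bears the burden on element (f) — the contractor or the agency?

Stage 3's rule assigns the burden to the agency (to a substantially-more-likely showing).

agency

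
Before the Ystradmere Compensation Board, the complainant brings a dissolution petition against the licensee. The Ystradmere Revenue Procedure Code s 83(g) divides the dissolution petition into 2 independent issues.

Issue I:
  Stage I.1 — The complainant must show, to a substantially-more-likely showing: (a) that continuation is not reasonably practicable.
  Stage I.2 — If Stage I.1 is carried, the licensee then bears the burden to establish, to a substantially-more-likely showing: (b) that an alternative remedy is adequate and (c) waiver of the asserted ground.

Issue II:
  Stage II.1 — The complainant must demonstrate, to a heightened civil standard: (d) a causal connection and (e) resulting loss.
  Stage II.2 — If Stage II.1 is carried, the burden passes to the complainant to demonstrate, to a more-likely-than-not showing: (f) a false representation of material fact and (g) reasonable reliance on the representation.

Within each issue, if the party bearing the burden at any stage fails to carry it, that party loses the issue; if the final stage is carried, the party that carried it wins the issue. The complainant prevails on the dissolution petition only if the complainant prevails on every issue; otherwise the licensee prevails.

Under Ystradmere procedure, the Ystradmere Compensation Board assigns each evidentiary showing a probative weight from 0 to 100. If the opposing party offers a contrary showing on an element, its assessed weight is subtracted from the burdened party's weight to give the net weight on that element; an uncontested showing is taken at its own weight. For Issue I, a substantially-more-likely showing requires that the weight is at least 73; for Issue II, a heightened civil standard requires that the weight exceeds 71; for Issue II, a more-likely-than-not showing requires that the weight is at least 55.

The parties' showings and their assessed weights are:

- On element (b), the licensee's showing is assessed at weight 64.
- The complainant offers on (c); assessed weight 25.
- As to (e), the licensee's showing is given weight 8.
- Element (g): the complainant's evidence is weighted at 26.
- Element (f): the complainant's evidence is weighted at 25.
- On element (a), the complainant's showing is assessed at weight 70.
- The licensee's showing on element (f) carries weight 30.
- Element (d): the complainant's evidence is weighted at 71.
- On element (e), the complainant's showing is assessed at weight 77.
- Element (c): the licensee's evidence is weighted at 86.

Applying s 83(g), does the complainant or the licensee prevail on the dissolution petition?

— Issue I —
Stage I.1 (complainant, a substantially-more-likely showing, weight is at least 73): (a) 70 < 73 — fails.
  The complainant does not carry Stage I.1.
So the licensee prevails on this issue.
— Issue II —
At Stage II.1 the complainant must meet a heightened civil standard (weight exceeds 71): on (d) the weight is 71, which does not exceed 71, so (d) does not meet the standard; on (e) the weight is 77 less the opposing 8 gives net 69, ≤ 71, so (e) does not meet the standard.
  The complainant does not carry Stage II.1.
The licensee prevails on this issue.
Per-issue: Issue I → licensee; Issue II → licensee. The complainant must prevail on every issue; overall, the licensee prevails.

licensee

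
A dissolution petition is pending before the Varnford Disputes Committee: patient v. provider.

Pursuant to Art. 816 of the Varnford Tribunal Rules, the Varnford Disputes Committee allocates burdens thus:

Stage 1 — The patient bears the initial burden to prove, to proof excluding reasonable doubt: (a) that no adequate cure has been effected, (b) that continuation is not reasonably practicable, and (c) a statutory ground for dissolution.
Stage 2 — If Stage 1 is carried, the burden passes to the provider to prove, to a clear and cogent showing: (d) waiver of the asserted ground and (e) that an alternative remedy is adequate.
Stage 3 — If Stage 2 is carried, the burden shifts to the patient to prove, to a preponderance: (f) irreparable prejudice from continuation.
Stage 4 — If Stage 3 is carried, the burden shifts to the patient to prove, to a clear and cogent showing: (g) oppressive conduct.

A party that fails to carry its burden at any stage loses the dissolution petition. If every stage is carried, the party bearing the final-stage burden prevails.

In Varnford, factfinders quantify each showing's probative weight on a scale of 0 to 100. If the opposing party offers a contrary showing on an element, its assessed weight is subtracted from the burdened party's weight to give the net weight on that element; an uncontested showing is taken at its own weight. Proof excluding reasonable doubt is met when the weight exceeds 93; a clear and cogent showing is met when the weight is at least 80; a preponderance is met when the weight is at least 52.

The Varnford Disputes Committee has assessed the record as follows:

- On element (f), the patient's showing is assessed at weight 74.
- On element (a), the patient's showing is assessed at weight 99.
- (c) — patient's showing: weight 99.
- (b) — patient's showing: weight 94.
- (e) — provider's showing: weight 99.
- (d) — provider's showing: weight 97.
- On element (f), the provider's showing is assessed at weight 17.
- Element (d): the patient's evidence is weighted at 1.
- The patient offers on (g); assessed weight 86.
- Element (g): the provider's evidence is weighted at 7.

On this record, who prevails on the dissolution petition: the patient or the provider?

Stage 1 (patient, proof excluding reasonable doubt, weight exceeds 93): (a) 99 > 93 — meets; (b) 94 > 93 — meets; (c) 99 > 93 — meets.
  The patient carries Stage 1; the provider now bears the burden.
Stage 2 (provider, a clear and cogent showing, weight is at least 80): (d) net 97−1=96 ≥ 80 — meets; (e) 99 ≥ 80 — meets.
  Stage 2 is satisfied; the onus moves to the patient.
Stage 3 (patient, a preponderance, weight is at least 52): (f) net 74−17=57 ≥ 52 — meets.
  Stage 3 carried; the burden remains with the patient.
Stage 4 (patient, a clear and cogent showing, weight is at least 80): (g) net 86−7=79 < 80 — fails.
  Stage 4 not carried; the patient fails its burden.
The analysis ends at Stage 4; the provider prevails.

provider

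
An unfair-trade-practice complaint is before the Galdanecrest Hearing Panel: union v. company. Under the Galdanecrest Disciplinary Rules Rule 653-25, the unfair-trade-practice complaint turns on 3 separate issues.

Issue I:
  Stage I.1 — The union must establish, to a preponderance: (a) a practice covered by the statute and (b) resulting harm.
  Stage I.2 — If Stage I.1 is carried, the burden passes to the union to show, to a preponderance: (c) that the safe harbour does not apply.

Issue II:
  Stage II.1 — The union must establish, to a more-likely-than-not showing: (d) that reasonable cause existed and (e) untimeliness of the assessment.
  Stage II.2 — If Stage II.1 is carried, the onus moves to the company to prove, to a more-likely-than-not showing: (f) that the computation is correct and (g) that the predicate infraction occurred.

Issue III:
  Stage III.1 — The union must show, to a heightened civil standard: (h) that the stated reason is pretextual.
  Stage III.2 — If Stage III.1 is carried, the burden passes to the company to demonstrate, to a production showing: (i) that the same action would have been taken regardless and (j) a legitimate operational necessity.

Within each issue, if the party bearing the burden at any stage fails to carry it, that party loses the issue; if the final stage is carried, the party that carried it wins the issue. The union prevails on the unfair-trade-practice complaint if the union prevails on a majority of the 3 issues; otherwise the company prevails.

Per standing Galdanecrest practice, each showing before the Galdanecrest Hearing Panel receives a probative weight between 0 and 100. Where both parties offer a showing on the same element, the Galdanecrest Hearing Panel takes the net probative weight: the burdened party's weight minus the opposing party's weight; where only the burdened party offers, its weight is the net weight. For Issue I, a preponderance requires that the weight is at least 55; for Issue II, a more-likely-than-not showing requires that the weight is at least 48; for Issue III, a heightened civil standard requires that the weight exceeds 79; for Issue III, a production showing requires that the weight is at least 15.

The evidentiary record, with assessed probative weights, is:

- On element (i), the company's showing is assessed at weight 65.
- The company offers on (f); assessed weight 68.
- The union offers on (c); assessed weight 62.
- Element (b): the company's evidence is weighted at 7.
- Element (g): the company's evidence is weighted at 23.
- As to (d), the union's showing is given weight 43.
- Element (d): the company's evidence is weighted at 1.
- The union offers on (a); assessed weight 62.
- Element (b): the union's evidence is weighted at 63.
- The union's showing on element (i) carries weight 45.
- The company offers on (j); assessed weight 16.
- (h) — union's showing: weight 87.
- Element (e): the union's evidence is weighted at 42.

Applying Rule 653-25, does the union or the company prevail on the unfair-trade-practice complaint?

company

— Issue I —
Stage I.1 — burden on union; standard: a preponderance (weight is at least 55).
    (a): 62 ≥ 55 [met]
    (b): 63 − 7 = 56 ≥ 55 [met]
  Stage I.1 carried; the burden remains with the union.
Stage I.2 — burden on union; standard: a preponderance (weight is at least 55).
    (c): 62 ≥ 55 [met]
  All elements met at the final stage.
Every stage carried; the union prevails on this issue.
— Issue II —
Stage II.1 (union, a more-likely-than-not showing, weight is at least 48): (d) net 43−1=42 < 48 — fails; (e) 42 < 48 — fails.
  The union does not carry Stage II.1.
The company prevails on this issue.
— Issue III —
Stage III.1 — burden on union; standard: a heightened civil standard (weight exceeds 79).
    (h): 87 > 79 [met]
  All elements met. The burden passes to the company.
Stage III.2 — burden on company; standard: a production showing (weight is at least 15).
    (i): 65 − 45 = 20 ≥ 15 [met]
    (j): 16 ≥ 15 [met]
  Stage III.2 carried; the final stage is satisfied.
All stages carried — the company prevails on this issue.
Per-issue: Issue I → union; Issue II → company; Issue III → company. The union must prevail on a majority of issues; overall, the company prevails.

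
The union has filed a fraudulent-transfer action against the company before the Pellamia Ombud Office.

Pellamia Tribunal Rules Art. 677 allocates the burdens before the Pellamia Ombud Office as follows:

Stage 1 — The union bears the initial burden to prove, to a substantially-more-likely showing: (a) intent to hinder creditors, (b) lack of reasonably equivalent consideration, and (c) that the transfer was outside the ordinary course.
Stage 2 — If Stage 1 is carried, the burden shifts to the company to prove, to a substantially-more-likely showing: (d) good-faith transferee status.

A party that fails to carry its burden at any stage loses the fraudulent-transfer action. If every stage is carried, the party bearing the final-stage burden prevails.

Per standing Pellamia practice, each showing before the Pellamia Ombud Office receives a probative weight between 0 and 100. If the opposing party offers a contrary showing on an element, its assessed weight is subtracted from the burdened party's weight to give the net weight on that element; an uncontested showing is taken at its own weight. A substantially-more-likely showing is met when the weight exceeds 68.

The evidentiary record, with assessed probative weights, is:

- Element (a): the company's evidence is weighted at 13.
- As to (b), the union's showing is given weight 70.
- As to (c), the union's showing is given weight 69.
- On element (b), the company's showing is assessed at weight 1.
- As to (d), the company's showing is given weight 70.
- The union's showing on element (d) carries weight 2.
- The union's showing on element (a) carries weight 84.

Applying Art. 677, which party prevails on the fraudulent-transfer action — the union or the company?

union

Stage 1 — burden on union; standard: a substantially-more-likely showing (weight exceeds 68).
    (a): 84 − 13 = 71 > 68 [met]
    (b): 70 − 1 = 69 > 68 [met]
    (c): 69 > 68 [met]
  Stage 1 carried; the burden shifts to the company.
Stage 2 — burden on company; standard: a substantially-more-likely showing (weight exceeds 68).
    (d): 70 − 2 = 68 ≤ 68 [not met]
  Stage 2 not carried; the company fails its burden.
The union prevails.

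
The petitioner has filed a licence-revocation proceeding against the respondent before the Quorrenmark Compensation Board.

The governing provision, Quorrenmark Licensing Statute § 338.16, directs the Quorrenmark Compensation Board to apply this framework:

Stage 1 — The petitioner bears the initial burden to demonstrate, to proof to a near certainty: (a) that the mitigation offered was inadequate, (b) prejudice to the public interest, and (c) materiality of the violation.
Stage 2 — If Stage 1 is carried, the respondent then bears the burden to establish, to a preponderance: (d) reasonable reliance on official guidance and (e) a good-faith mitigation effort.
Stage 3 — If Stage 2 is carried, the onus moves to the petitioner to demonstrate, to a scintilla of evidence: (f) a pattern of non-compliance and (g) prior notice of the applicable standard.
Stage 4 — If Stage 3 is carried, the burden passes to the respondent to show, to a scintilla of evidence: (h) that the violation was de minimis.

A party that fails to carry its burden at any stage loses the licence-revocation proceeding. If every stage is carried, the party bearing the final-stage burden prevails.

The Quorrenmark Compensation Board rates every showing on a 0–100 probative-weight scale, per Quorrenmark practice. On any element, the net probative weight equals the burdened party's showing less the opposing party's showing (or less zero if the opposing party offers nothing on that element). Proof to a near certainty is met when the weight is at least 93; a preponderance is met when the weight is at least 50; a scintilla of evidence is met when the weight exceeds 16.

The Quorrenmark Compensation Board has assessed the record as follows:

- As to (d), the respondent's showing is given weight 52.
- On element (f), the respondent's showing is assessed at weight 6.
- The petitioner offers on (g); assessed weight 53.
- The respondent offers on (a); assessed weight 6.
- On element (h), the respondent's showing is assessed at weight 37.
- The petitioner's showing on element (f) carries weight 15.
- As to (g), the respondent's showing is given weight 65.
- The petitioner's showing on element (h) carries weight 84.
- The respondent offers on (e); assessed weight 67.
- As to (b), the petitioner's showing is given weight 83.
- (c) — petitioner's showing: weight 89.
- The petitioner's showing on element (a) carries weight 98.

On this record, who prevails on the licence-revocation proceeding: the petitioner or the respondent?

respondent

At Stage 1 the petitioner must meet proof to a near certainty (weight is at least 93): on (a) the weight is 98 less the opposing 6 gives net 92, < 93, so (a) does not meet the standard; on (b) the weight is 83, which does not reach 93, so (b) does not meet the standard; on (c) the weight is 89, which does not reach 93, so (c) does not meet the standard.
  Stage 1 not carried; the petitioner fails its burden.
So the respondent prevails.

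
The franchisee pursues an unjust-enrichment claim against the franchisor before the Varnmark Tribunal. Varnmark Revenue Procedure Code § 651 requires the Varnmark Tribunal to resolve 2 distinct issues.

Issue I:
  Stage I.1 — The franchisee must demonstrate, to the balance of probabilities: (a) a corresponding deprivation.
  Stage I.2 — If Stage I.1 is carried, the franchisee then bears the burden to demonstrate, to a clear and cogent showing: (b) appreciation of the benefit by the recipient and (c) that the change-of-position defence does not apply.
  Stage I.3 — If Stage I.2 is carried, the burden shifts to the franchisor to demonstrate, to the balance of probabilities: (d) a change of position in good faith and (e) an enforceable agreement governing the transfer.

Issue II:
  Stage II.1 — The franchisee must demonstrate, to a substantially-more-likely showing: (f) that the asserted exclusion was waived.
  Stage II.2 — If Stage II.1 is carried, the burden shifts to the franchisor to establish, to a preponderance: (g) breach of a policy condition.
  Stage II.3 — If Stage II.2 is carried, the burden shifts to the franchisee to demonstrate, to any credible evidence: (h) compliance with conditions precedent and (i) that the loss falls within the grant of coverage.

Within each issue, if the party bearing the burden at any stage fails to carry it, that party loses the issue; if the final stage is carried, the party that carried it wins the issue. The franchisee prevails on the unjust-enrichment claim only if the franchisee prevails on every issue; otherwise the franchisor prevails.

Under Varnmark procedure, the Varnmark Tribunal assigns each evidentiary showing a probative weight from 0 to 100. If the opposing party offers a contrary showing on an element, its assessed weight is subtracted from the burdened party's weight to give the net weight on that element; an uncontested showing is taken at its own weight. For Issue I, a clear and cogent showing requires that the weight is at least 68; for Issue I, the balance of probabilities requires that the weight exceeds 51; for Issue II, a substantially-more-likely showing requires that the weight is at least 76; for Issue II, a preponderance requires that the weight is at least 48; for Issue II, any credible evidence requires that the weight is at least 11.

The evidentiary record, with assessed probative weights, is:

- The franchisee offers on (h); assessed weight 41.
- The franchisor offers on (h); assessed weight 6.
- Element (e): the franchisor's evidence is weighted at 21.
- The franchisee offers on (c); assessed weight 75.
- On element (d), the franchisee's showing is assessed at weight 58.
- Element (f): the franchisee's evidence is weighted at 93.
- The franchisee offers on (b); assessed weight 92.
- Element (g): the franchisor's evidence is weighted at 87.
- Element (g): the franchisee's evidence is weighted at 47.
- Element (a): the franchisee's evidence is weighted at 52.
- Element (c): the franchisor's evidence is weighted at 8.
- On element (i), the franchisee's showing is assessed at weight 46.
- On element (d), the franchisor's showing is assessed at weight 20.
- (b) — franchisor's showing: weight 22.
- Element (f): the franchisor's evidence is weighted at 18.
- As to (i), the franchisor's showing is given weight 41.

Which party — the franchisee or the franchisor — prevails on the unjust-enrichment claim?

— Issue I —
Stage I.1 — burden on franchisee; standard: the balance of probabilities (weight exceeds 51).
    (a): 52 > 51 [met]
  Stage I.1 carried; the burden remains with the franchisee.
Stage I.2 — burden on franchisee; standard: a clear and cogent showing (weight is at least 68).
    (b): 92 − 22 = 70 ≥ 68 [met]
    (c): 75 − 8 = 67 < 68 [not met]
  Stage I.2 not carried; the franchisee fails its burden.
The franchisor prevails on this issue.
— Issue II —
Stage II.1 (franchisee, a substantially-more-likely showing, weight is at least 76): (f) net 93−18=75 < 76 — fails.
  Not every element is met, so the franchisee fails to carry Stage II.1.
The analysis ends at Stage II.1; the franchisor prevails on this issue.
Per-issue: Issue I → franchisor; Issue II → franchisor. The franchisee must prevail on every issue; overall, the franchisor prevails.

franchisor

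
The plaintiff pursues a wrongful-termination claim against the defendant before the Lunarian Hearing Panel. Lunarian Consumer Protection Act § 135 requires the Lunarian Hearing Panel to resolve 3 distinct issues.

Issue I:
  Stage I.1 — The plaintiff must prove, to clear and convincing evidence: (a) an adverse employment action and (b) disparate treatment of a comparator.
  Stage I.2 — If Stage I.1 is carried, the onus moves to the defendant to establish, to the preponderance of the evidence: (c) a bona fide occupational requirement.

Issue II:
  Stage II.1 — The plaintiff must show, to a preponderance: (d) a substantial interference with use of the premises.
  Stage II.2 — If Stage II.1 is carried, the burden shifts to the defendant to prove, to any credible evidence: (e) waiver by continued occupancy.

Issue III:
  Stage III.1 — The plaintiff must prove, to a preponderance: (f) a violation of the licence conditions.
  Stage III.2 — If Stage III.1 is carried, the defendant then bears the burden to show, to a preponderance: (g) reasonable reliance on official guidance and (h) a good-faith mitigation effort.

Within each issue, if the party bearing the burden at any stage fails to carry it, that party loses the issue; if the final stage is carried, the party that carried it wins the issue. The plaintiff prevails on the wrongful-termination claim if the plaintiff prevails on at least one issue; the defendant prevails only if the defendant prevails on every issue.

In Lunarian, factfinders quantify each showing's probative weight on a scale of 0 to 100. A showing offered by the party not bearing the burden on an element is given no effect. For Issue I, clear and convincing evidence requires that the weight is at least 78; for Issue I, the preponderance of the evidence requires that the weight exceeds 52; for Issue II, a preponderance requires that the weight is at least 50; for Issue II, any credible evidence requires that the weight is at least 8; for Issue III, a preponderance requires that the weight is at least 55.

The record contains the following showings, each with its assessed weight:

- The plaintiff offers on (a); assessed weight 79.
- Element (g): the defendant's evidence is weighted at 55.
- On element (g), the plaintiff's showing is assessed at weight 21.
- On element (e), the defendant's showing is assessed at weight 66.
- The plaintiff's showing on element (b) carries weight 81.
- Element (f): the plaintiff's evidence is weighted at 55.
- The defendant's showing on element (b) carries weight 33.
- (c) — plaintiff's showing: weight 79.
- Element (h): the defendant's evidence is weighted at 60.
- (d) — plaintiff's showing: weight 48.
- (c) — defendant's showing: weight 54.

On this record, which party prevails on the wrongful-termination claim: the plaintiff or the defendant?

defendant

— Issue I —
Stage I.1 — burden on plaintiff; standard: clear and convincing evidence (weight is at least 78).
    (a): 79 ≥ 78 [met]
    (b): 81 (defendant's 33 disregarded) ≥ 78 [met]
  Stage I.1 is satisfied; the onus moves to the defendant.
Stage I.2 — burden on defendant; standard: the preponderance of the evidence (weight exceeds 52).
    (c): 54 (plaintiff's 79 disregarded) > 52 [met]
  Stage I.2 carried; the final stage is satisfied.
With every stage satisfied, the defendant prevails on this issue.
— Issue II —
Stage II.1 (plaintiff, a preponderance, weight is at least 50): (d) 48 < 50 — fails.
  The plaintiff does not carry Stage II.1.
The analysis ends at Stage II.1; the defendant prevails on this issue.
— Issue III —
Stage III.1 — burden on plaintiff; standard: a preponderance (weight is at least 55).
    (f): 55 ≥ 55 [met]
  Stage III.1 is satisfied; the onus moves to the defendant.
Stage III.2 — burden on defendant; standard: a preponderance (weight is at least 55).
    (g): 55 (plaintiff's 21 disregarded) ≥ 55 [met]
    (h): 60 ≥ 55 [met]
  Stage III.2 carried; the final stage is satisfied.
All stages carried — the defendant prevails on this issue.
Per-issue: Issue I → defendant; Issue II → defendant; Issue III → defendant. The plaintiff must prevail on at least one issue; overall, the defendant prevails.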